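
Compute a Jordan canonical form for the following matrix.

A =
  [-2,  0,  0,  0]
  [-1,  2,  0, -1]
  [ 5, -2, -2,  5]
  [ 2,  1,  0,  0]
J_1(-2) ⊕ J_1(-2) ⊕ J_2(1)

The characteristic polynomial is
  det(x·I − A) = x^4 + 2*x^3 - 3*x^2 - 4*x + 4 = (x - 1)^2*(x + 2)^2

Eigenvalues and multiplicities (the geometric multiplicity of λ is n − rank(A − λI), which equals the number of Jordan blocks for λ):
  λ = -2: algebraic multiplicity = 2, geometric multiplicity = 2
  λ = 1: algebraic multiplicity = 2, geometric multiplicity = 1

Determining the block sizes for each eigenvalue:
  λ = -2: gm = am = 2, so every block has size 1 → block sizes [1, 1]
  λ = 1: one block (gm = 1), so the single block has size am = 2 → block sizes [2]

Assembling the blocks gives a Jordan form
J =
  [-2,  0, 0, 0]
  [ 0, -2, 0, 0]
  [ 0,  0, 1, 1]
  [ 0,  0, 0, 1]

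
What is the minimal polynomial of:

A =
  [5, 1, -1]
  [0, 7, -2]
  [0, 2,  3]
x^2 - 10*x + 25

The characteristic polynomial is χ_A(x) = (x - 5)^3, so the eigenvalues are known. The minimal polynomial is
  m_A(x) = Π_λ (x − λ)^{k_λ}
where k_λ is the size of the *largest* Jordan block for λ (equivalently, the smallest k with (A − λI)^k v = 0 for every generalised eigenvector v of λ).

  λ = 5: largest Jordan block has size 2, contributing (x − 5)^2

So m_A(x) = (x - 5)^2 = x^2 - 10*x + 25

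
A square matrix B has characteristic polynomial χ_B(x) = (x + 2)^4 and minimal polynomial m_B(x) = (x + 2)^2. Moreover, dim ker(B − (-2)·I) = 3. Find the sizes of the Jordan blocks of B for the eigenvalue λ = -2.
Block sizes for λ = -2: [2, 1, 1]

Step 1 — from the characteristic polynomial, algebraic multiplicity of λ = -2 is 4. From dim ker(B − (-2)·I) = 3, there are exactly 3 Jordan blocks for λ = -2.
Step 2 — from the minimal polynomial, the factor (x + 2)^2 tells us the largest block for λ = -2 has size 2.
Step 3 — with total size 4, 3 blocks, and largest block 2, the block sizes (in nonincreasing order) are [2, 1, 1].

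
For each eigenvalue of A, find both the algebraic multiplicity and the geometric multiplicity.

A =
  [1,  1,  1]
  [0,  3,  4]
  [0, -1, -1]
λ = 1: alg = 3, geom = 1

Step 1 — factor the characteristic polynomial to read off the algebraic multiplicities:
  χ_A(x) = (x - 1)^3

Step 2 — compute geometric multiplicities via the rank-nullity identity g(λ) = n − rank(A − λI):
  rank(A − (1)·I) = 2, so dim ker(A − (1)·I) = n − 2 = 1

Summary:
  λ = 1: algebraic multiplicity = 3, geometric multiplicity = 1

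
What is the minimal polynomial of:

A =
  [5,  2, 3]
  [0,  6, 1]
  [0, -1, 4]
x^3 - 15*x^2 + 75*x - 125

The characteristic polynomial is χ_A(x) = (x - 5)^3, so the eigenvalues are known. The minimal polynomial is
  m_A(x) = Π_λ (x − λ)^{k_λ}
where k_λ is the size of the *largest* Jordan block for λ (equivalently, the smallest k with (A − λI)^k v = 0 for every generalised eigenvector v of λ).

  λ = 5: largest Jordan block has size 3, contributing (x − 5)^3

So m_A(x) = (x - 5)^3 = x^3 - 15*x^2 + 75*x - 125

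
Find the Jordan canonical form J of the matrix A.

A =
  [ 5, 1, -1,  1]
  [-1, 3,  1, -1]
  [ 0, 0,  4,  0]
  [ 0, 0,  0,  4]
J_2(4) ⊕ J_1(4) ⊕ J_1(4)

The characteristic polynomial is
  det(x·I − A) = x^4 - 16*x^3 + 96*x^2 - 256*x + 256 = (x - 4)^4

Eigenvalues and multiplicities (the geometric multiplicity of λ is n − rank(A − λI), which equals the number of Jordan blocks for λ):
  λ = 4: algebraic multiplicity = 4, geometric multiplicity = 3

Determining the block sizes for each eigenvalue:
  λ = 4: 3 blocks summing to 4 forces exactly one block of size 2 and the rest size 1 → block sizes [2, 1, 1]

Assembling the blocks gives a Jordan form
J =
  [4, 1, 0, 0]
  [0, 4, 0, 0]
  [0, 0, 4, 0]
  [0, 0, 0, 4]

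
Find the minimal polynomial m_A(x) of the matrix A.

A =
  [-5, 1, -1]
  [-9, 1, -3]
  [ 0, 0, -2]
x^2 + 4*x + 4

The characteristic polynomial is χ_A(x) = (x + 2)^3, so the eigenvalues are known. The minimal polynomial is
  m_A(x) = Π_λ (x − λ)^{k_λ}
where k_λ is the size of the *largest* Jordan block for λ (equivalently, the smallest k with (A − λI)^k v = 0 for every generalised eigenvector v of λ).

  λ = -2: largest Jordan block has size 2, contributing (x + 2)^2

So m_A(x) = (x + 2)^2 = x^2 + 4*x + 4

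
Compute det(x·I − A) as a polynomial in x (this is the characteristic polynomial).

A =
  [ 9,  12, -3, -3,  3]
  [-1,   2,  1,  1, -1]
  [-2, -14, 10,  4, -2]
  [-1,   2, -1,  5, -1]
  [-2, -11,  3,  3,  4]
x^5 - 30*x^4 + 360*x^3 - 2160*x^2 + 6480*x - 7776

Expanding det(x·I − A) (e.g. by cofactor expansion or by noting that A is similar to its Jordan form J, which has the same characteristic polynomial as A) gives
  χ_A(x) = x^5 - 30*x^4 + 360*x^3 - 2160*x^2 + 6480*x - 7776
which factors as (x - 6)^5. The eigenvalues (with algebraic multiplicities) are λ = 6 with multiplicity 5.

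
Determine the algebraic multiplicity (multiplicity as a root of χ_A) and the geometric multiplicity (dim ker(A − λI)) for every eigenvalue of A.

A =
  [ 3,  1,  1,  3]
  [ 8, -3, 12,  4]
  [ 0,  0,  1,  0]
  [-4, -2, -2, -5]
λ = -3: alg = 2, geom = 1; λ = 1: alg = 2, geom = 2

Step 1 — factor the characteristic polynomial to read off the algebraic multiplicities:
  χ_A(x) = (x - 1)^2*(x + 3)^2

Step 2 — compute geometric multiplicities via the rank-nullity identity g(λ) = n − rank(A − λI):
  rank(A − (-3)·I) = 3, so dim ker(A − (-3)·I) = n − 3 = 1
  rank(A − (1)·I) = 2, so dim ker(A − (1)·I) = n − 2 = 2

Summary:
  λ = -3: algebraic multiplicity = 2, geometric multiplicity = 1
  λ = 1: algebraic multiplicity = 2, geometric multiplicity = 2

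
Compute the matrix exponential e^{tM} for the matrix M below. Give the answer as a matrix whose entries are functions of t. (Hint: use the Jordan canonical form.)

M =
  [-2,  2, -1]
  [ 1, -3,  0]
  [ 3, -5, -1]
e^{tM} =
  [-t^2*exp(-2*t)/2 + exp(-2*t), 3*t^2*exp(-2*t)/2 + 2*t*exp(-2*t), -t^2*exp(-2*t)/2 - t*exp(-2*t)]
  [-t^2*exp(-2*t)/2 + t*exp(-2*t), 3*t^2*exp(-2*t)/2 - t*exp(-2*t) + exp(-2*t), -t^2*exp(-2*t)/2]
  [-t^2*exp(-2*t) + 3*t*exp(-2*t), 3*t^2*exp(-2*t) - 5*t*exp(-2*t), -t^2*exp(-2*t) + t*exp(-2*t) + exp(-2*t)]

Strategy: write M = P · J · P⁻¹ where J is a Jordan canonical form, so e^{tM} = P · e^{tJ} · P⁻¹, and e^{tJ} can be computed block-by-block.

M has Jordan form
J =
  [-2,  1,  0]
  [ 0, -2,  1]
  [ 0,  0, -2]
(up to reordering of blocks).

Per-block formulas:
  For a 3×3 Jordan block J_3(-2): exp(t · J_3(-2)) = e^(-2t)·(I + t·N + (t^2/2)·N^2), where N is the 3×3 nilpotent shift.

After assembling e^{tJ} and conjugating by P, we get:

e^{tM} =
  [-t^2*exp(-2*t)/2 + exp(-2*t), 3*t^2*exp(-2*t)/2 + 2*t*exp(-2*t), -t^2*exp(-2*t)/2 - t*exp(-2*t)]
  [-t^2*exp(-2*t)/2 + t*exp(-2*t), 3*t^2*exp(-2*t)/2 - t*exp(-2*t) + exp(-2*t), -t^2*exp(-2*t)/2]
  [-t^2*exp(-2*t) + 3*t*exp(-2*t), 3*t^2*exp(-2*t) - 5*t*exp(-2*t), -t^2*exp(-2*t) + t*exp(-2*t) + exp(-2*t)]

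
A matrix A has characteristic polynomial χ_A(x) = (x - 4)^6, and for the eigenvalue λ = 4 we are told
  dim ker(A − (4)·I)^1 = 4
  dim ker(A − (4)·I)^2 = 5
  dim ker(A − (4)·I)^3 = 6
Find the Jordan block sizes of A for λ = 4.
Block sizes for λ = 4: [3, 1, 1, 1]

From the dimensions of kernels of powers, the number of Jordan blocks of size at least j is d_j − d_{j−1} where d_j = dim ker(N^j) (with d_0 = 0). Computing the differences gives [4, 1, 1].
The number of blocks of size exactly k is (#blocks of size ≥ k) − (#blocks of size ≥ k + 1), so the partition is: 3 block(s) of size 1, 1 block(s) of size 3.
In nonincreasing order the block sizes are [3, 1, 1, 1].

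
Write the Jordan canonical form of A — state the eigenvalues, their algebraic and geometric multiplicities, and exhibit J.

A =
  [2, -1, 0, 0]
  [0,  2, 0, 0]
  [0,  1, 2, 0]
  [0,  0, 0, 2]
J_2(2) ⊕ J_1(2) ⊕ J_1(2)

The characteristic polynomial is
  det(x·I − A) = x^4 - 8*x^3 + 24*x^2 - 32*x + 16 = (x - 2)^4

Eigenvalues and multiplicities (the geometric multiplicity of λ is n − rank(A − λI), which equals the number of Jordan blocks for λ):
  λ = 2: algebraic multiplicity = 4, geometric multiplicity = 3

Determining the block sizes for each eigenvalue:
  λ = 2: 3 blocks summing to 4 forces exactly one block of size 2 and the rest size 1 → block sizes [2, 1, 1]

Assembling the blocks gives a Jordan form
J =
  [2, 1, 0, 0]
  [0, 2, 0, 0]
  [0, 0, 2, 0]
  [0, 0, 0, 2]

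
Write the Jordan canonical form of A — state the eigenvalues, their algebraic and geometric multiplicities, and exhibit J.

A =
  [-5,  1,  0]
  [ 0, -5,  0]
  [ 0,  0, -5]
J_2(-5) ⊕ J_1(-5)

The characteristic polynomial is
  det(x·I − A) = x^3 + 15*x^2 + 75*x + 125 = (x + 5)^3

Eigenvalues and multiplicities (the geometric multiplicity of λ is n − rank(A − λI), which equals the number of Jordan blocks for λ):
  λ = -5: algebraic multiplicity = 3, geometric multiplicity = 2

Determining the block sizes for each eigenvalue:
  λ = -5: 2 blocks summing to 3 forces exactly one block of size 2 and the rest size 1 → block sizes [2, 1]

Assembling the blocks gives a Jordan form
J =
  [-5,  1,  0]
  [ 0, -5,  0]
  [ 0,  0, -5]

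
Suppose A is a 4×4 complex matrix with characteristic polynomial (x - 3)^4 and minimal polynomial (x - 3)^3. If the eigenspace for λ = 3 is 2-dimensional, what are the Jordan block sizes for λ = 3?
Block sizes for λ = 3: [3, 1]

Step 1 — from the characteristic polynomial, algebraic multiplicity of λ = 3 is 4. From dim ker(A − (3)·I) = 2, there are exactly 2 Jordan blocks for λ = 3.
Step 2 — from the minimal polynomial, the factor (x − 3)^3 tells us the largest block for λ = 3 has size 3.
Step 3 — with total size 4, 2 blocks, and largest block 3, the block sizes (in nonincreasing order) are [3, 1].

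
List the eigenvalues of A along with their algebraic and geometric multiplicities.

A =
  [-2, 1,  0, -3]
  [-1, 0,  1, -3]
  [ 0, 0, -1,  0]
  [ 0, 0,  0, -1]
λ = -1: alg = 4, geom = 2

Step 1 — factor the characteristic polynomial to read off the algebraic multiplicities:
  χ_A(x) = (x + 1)^4

Step 2 — compute geometric multiplicities via the rank-nullity identity g(λ) = n − rank(A − λI):
  rank(A − (-1)·I) = 2, so dim ker(A − (-1)·I) = n − 2 = 2

Summary:
  λ = -1: algebraic multiplicity = 4, geometric multiplicity = 2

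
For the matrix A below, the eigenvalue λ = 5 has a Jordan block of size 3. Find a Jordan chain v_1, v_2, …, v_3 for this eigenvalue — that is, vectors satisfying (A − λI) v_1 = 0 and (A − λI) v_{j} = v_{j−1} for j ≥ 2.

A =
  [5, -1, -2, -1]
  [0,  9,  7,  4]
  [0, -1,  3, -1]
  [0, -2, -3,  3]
A Jordan chain for λ = 5 of length 3:
v_1 = (0, 1, 0, -1)ᵀ
v_2 = (-1, 4, -1, -2)ᵀ
v_3 = (0, 1, 0, 0)ᵀ

Let N = A − (5)·I. We want v_3 with N^3 v_3 = 0 but N^2 v_3 ≠ 0; then v_{j-1} := N · v_j for j = 3, …, 2.

Pick v_3 = (0, 1, 0, 0)ᵀ.
Then v_2 = N · v_3 = (-1, 4, -1, -2)ᵀ.
Then v_1 = N · v_2 = (0, 1, 0, -1)ᵀ.

Sanity check: (A − (5)·I) v_1 = (0, 0, 0, 0)ᵀ = 0. ✓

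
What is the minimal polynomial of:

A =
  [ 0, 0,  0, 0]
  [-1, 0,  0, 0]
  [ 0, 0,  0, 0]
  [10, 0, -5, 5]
x^3 - 5*x^2

The characteristic polynomial is χ_A(x) = x^3*(x - 5), so the eigenvalues are known. The minimal polynomial is
  m_A(x) = Π_λ (x − λ)^{k_λ}
where k_λ is the size of the *largest* Jordan block for λ (equivalently, the smallest k with (A − λI)^k v = 0 for every generalised eigenvector v of λ).

  λ = 0: largest Jordan block has size 2, contributing (x − 0)^2
  λ = 5: largest Jordan block has size 1, contributing (x − 5)

So m_A(x) = x^2*(x - 5) = x^3 - 5*x^2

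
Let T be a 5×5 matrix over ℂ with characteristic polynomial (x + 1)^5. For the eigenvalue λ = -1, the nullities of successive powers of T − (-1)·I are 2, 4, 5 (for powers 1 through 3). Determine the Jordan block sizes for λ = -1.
Block sizes for λ = -1: [3, 2]

From the dimensions of kernels of powers, the number of Jordan blocks of size at least j is d_j − d_{j−1} where d_j = dim ker(N^j) (with d_0 = 0). Computing the differences gives [2, 2, 1].
The number of blocks of size exactly k is (#blocks of size ≥ k) − (#blocks of size ≥ k + 1), so the partition is: 1 block(s) of size 2, 1 block(s) of size 3.
In nonincreasing order the block sizes are [3, 2].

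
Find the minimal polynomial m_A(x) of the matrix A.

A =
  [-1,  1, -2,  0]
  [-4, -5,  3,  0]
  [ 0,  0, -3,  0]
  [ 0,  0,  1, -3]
x^3 + 9*x^2 + 27*x + 27

The characteristic polynomial is χ_A(x) = (x + 3)^4, so the eigenvalues are known. The minimal polynomial is
  m_A(x) = Π_λ (x − λ)^{k_λ}
where k_λ is the size of the *largest* Jordan block for λ (equivalently, the smallest k with (A − λI)^k v = 0 for every generalised eigenvector v of λ).

  λ = -3: largest Jordan block has size 3, contributing (x + 3)^3

So m_A(x) = (x + 3)^3 = x^3 + 9*x^2 + 27*x + 27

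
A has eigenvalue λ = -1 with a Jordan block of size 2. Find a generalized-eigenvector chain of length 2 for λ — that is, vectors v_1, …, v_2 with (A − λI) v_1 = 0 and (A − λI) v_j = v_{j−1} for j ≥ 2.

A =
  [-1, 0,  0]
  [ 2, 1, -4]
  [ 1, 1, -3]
A Jordan chain for λ = -1 of length 2:
v_1 = (0, 2, 1)ᵀ
v_2 = (1, 0, 0)ᵀ

Let N = A − (-1)·I. We want v_2 with N^2 v_2 = 0 but N^1 v_2 ≠ 0; then v_{j-1} := N · v_j for j = 2, …, 2.

Pick v_2 = (1, 0, 0)ᵀ.
Then v_1 = N · v_2 = (0, 2, 1)ᵀ.

Sanity check: (A − (-1)·I) v_1 = (0, 0, 0)ᵀ = 0. ✓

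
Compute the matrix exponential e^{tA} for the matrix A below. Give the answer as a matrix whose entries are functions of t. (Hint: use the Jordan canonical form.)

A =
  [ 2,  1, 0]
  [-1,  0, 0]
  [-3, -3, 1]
e^{tA} =
  [t*exp(t) + exp(t), t*exp(t), 0]
  [-t*exp(t), -t*exp(t) + exp(t), 0]
  [-3*t*exp(t), -3*t*exp(t), exp(t)]

Strategy: write A = P · J · P⁻¹ where J is a Jordan canonical form, so e^{tA} = P · e^{tJ} · P⁻¹, and e^{tJ} can be computed block-by-block.

A has Jordan form
J =
  [1, 1, 0]
  [0, 1, 0]
  [0, 0, 1]
(up to reordering of blocks).

Per-block formulas:
  For a 2×2 Jordan block J_2(1): exp(t · J_2(1)) = e^(1t)·(I + t·N), where N is the 2×2 nilpotent shift.
  For a 1×1 block at λ = 1: exp(t · [1]) = [e^(1t)].

After assembling e^{tJ} and conjugating by P, we get:

e^{tA} =
  [t*exp(t) + exp(t), t*exp(t), 0]
  [-t*exp(t), -t*exp(t) + exp(t), 0]
  [-3*t*exp(t), -3*t*exp(t), exp(t)]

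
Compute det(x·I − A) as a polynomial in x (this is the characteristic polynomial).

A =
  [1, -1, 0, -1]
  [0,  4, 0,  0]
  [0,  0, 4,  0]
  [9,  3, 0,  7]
x^4 - 16*x^3 + 96*x^2 - 256*x + 256

Expanding det(x·I − A) (e.g. by cofactor expansion or by noting that A is similar to its Jordan form J, which has the same characteristic polynomial as A) gives
  χ_A(x) = x^4 - 16*x^3 + 96*x^2 - 256*x + 256
which factors as (x - 4)^4. The eigenvalues (with algebraic multiplicities) are λ = 4 with multiplicity 4.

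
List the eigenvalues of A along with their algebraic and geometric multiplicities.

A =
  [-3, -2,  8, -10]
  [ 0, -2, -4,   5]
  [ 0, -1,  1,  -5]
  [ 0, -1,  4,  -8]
λ = -3: alg = 4, geom = 3

Step 1 — factor the characteristic polynomial to read off the algebraic multiplicities:
  χ_A(x) = (x + 3)^4

Step 2 — compute geometric multiplicities via the rank-nullity identity g(λ) = n − rank(A − λI):
  rank(A − (-3)·I) = 1, so dim ker(A − (-3)·I) = n − 1 = 3

Summary:
  λ = -3: algebraic multiplicity = 4, geometric multiplicity = 3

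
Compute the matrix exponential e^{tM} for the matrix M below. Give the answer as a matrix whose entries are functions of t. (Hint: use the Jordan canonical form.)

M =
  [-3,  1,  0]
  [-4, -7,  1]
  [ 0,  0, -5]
e^{tM} =
  [2*t*exp(-5*t) + exp(-5*t), t*exp(-5*t), t^2*exp(-5*t)/2]
  [-4*t*exp(-5*t), -2*t*exp(-5*t) + exp(-5*t), -t^2*exp(-5*t) + t*exp(-5*t)]
  [0, 0, exp(-5*t)]

Strategy: write M = P · J · P⁻¹ where J is a Jordan canonical form, so e^{tM} = P · e^{tJ} · P⁻¹, and e^{tJ} can be computed block-by-block.

M has Jordan form
J =
  [-5,  1,  0]
  [ 0, -5,  1]
  [ 0,  0, -5]
(up to reordering of blocks).

Per-block formulas:
  For a 3×3 Jordan block J_3(-5): exp(t · J_3(-5)) = e^(-5t)·(I + t·N + (t^2/2)·N^2), where N is the 3×3 nilpotent shift.

After assembling e^{tJ} and conjugating by P, we get:

e^{tM} =
  [2*t*exp(-5*t) + exp(-5*t), t*exp(-5*t), t^2*exp(-5*t)/2]
  [-4*t*exp(-5*t), -2*t*exp(-5*t) + exp(-5*t), -t^2*exp(-5*t) + t*exp(-5*t)]
  [0, 0, exp(-5*t)]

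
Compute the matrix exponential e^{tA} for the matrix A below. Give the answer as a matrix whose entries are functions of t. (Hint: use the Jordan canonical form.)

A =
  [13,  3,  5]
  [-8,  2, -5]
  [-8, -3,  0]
e^{tA} =
  [8*t*exp(5*t) + exp(5*t), 3*t*exp(5*t), 5*t*exp(5*t)]
  [-8*t*exp(5*t), -3*t*exp(5*t) + exp(5*t), -5*t*exp(5*t)]
  [-8*t*exp(5*t), -3*t*exp(5*t), -5*t*exp(5*t) + exp(5*t)]

Strategy: write A = P · J · P⁻¹ where J is a Jordan canonical form, so e^{tA} = P · e^{tJ} · P⁻¹, and e^{tJ} can be computed block-by-block.

A has Jordan form
J =
  [5, 1, 0]
  [0, 5, 0]
  [0, 0, 5]
(up to reordering of blocks).

Per-block formulas:
  For a 1×1 block at λ = 5: exp(t · [5]) = [e^(5t)].
  For a 2×2 Jordan block J_2(5): exp(t · J_2(5)) = e^(5t)·(I + t·N), where N is the 2×2 nilpotent shift.

After assembling e^{tJ} and conjugating by P, we get:

e^{tA} =
  [8*t*exp(5*t) + exp(5*t), 3*t*exp(5*t), 5*t*exp(5*t)]
  [-8*t*exp(5*t), -3*t*exp(5*t) + exp(5*t), -5*t*exp(5*t)]
  [-8*t*exp(5*t), -3*t*exp(5*t), -5*t*exp(5*t) + exp(5*t)]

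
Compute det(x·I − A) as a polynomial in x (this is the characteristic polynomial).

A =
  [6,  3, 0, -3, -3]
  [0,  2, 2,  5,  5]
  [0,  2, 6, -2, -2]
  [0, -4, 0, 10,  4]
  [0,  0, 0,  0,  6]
x^5 - 30*x^4 + 360*x^3 - 2160*x^2 + 6480*x - 7776

Expanding det(x·I − A) (e.g. by cofactor expansion or by noting that A is similar to its Jordan form J, which has the same characteristic polynomial as A) gives
  χ_A(x) = x^5 - 30*x^4 + 360*x^3 - 2160*x^2 + 6480*x - 7776
which factors as (x - 6)^5. The eigenvalues (with algebraic multiplicities) are λ = 6 with multiplicity 5.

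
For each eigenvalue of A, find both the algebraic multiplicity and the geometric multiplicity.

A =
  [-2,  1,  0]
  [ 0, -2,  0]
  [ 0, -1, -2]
λ = -2: alg = 3, geom = 2

Step 1 — factor the characteristic polynomial to read off the algebraic multiplicities:
  χ_A(x) = (x + 2)^3

Step 2 — compute geometric multiplicities via the rank-nullity identity g(λ) = n − rank(A − λI):
  rank(A − (-2)·I) = 1, so dim ker(A − (-2)·I) = n − 1 = 2

Summary:
  λ = -2: algebraic multiplicity = 3, geometric multiplicity = 2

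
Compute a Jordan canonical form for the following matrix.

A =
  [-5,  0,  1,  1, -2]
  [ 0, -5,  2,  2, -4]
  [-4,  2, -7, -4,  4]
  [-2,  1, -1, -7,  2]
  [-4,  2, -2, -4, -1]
J_3(-5) ⊕ J_1(-5) ⊕ J_1(-5)

The characteristic polynomial is
  det(x·I − A) = x^5 + 25*x^4 + 250*x^3 + 1250*x^2 + 3125*x + 3125 = (x + 5)^5

Eigenvalues and multiplicities (the geometric multiplicity of λ is n − rank(A − λI), which equals the number of Jordan blocks for λ):
  λ = -5: algebraic multiplicity = 5, geometric multiplicity = 3

Determining the block sizes for each eigenvalue:
  λ = -5: with am = 5 and gm = 3, the partition is not yet determined (e.g. several partitions of 5 into 3 parts exist). Let N = A − (-5)·I. Computing rank(N^1) = 2, rank(N^2) = 1, rank(N^3) = 0; the number of blocks of size ≥ j is rank(N^{j−1}) − rank(N^j), giving [3, 1, 1]. So we have 1 block(s) of size 3, 2 block(s) of size 1 → block sizes [3, 1, 1]

Assembling the blocks gives a Jordan form
J =
  [-5,  1,  0,  0,  0]
  [ 0, -5,  1,  0,  0]
  [ 0,  0, -5,  0,  0]
  [ 0,  0,  0, -5,  0]
  [ 0,  0,  0,  0, -5]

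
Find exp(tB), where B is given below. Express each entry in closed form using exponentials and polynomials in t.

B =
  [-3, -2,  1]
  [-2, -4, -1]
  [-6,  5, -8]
e^{tB} =
  [t^2*exp(-5*t) + 2*t*exp(-5*t) + exp(-5*t), -t^2*exp(-5*t)/2 - 2*t*exp(-5*t), t^2*exp(-5*t)/2 + t*exp(-5*t)]
  [-2*t*exp(-5*t), t*exp(-5*t) + exp(-5*t), -t*exp(-5*t)]
  [-2*t^2*exp(-5*t) - 6*t*exp(-5*t), t^2*exp(-5*t) + 5*t*exp(-5*t), -t^2*exp(-5*t) - 3*t*exp(-5*t) + exp(-5*t)]

Strategy: write B = P · J · P⁻¹ where J is a Jordan canonical form, so e^{tB} = P · e^{tJ} · P⁻¹, and e^{tJ} can be computed block-by-block.

B has Jordan form
J =
  [-5,  1,  0]
  [ 0, -5,  1]
  [ 0,  0, -5]
(up to reordering of blocks).

Per-block formulas:
  For a 3×3 Jordan block J_3(-5): exp(t · J_3(-5)) = e^(-5t)·(I + t·N + (t^2/2)·N^2), where N is the 3×3 nilpotent shift.

After assembling e^{tJ} and conjugating by P, we get:

e^{tB} =
  [t^2*exp(-5*t) + 2*t*exp(-5*t) + exp(-5*t), -t^2*exp(-5*t)/2 - 2*t*exp(-5*t), t^2*exp(-5*t)/2 + t*exp(-5*t)]
  [-2*t*exp(-5*t), t*exp(-5*t) + exp(-5*t), -t*exp(-5*t)]
  [-2*t^2*exp(-5*t) - 6*t*exp(-5*t), t^2*exp(-5*t) + 5*t*exp(-5*t), -t^2*exp(-5*t) - 3*t*exp(-5*t) + exp(-5*t)]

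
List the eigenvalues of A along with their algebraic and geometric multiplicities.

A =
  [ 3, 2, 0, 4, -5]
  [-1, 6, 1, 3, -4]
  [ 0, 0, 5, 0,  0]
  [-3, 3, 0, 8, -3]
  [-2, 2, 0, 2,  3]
λ = 5: alg = 5, geom = 2

Step 1 — factor the characteristic polynomial to read off the algebraic multiplicities:
  χ_A(x) = (x - 5)^5

Step 2 — compute geometric multiplicities via the rank-nullity identity g(λ) = n − rank(A − λI):
  rank(A − (5)·I) = 3, so dim ker(A − (5)·I) = n − 3 = 2

Summary:
  λ = 5: algebraic multiplicity = 5, geometric multiplicity = 2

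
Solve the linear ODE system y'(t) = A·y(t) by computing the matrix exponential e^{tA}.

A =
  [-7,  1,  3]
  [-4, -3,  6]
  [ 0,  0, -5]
e^{tA} =
  [-2*t*exp(-5*t) + exp(-5*t), t*exp(-5*t), 3*t*exp(-5*t)]
  [-4*t*exp(-5*t), 2*t*exp(-5*t) + exp(-5*t), 6*t*exp(-5*t)]
  [0, 0, exp(-5*t)]

Strategy: write A = P · J · P⁻¹ where J is a Jordan canonical form, so e^{tA} = P · e^{tJ} · P⁻¹, and e^{tJ} can be computed block-by-block.

A has Jordan form
J =
  [-5,  1,  0]
  [ 0, -5,  0]
  [ 0,  0, -5]
(up to reordering of blocks).

Per-block formulas:
  For a 2×2 Jordan block J_2(-5): exp(t · J_2(-5)) = e^(-5t)·(I + t·N), where N is the 2×2 nilpotent shift.
  For a 1×1 block at λ = -5: exp(t · [-5]) = [e^(-5t)].

After assembling e^{tJ} and conjugating by P, we get:

e^{tA} =
  [-2*t*exp(-5*t) + exp(-5*t), t*exp(-5*t), 3*t*exp(-5*t)]
  [-4*t*exp(-5*t), 2*t*exp(-5*t) + exp(-5*t), 6*t*exp(-5*t)]
  [0, 0, exp(-5*t)]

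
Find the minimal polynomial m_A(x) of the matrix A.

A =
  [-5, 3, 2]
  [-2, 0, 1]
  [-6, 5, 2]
x^3 + 3*x^2 + 3*x + 1

The characteristic polynomial is χ_A(x) = (x + 1)^3, so the eigenvalues are known. The minimal polynomial is
  m_A(x) = Π_λ (x − λ)^{k_λ}
where k_λ is the size of the *largest* Jordan block for λ (equivalently, the smallest k with (A − λI)^k v = 0 for every generalised eigenvector v of λ).

  λ = -1: largest Jordan block has size 3, contributing (x + 1)^3

So m_A(x) = (x + 1)^3 = x^3 + 3*x^2 + 3*x + 1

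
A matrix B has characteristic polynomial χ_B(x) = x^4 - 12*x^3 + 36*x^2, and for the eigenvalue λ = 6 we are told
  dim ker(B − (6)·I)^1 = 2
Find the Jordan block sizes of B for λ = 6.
Block sizes for λ = 6: [1, 1]

From the dimensions of kernels of powers, the number of Jordan blocks of size at least j is d_j − d_{j−1} where d_j = dim ker(N^j) (with d_0 = 0). Computing the differences gives [2].
The number of blocks of size exactly k is (#blocks of size ≥ k) − (#blocks of size ≥ k + 1), so the partition is: 2 block(s) of size 1.
In nonincreasing order the block sizes are [1, 1].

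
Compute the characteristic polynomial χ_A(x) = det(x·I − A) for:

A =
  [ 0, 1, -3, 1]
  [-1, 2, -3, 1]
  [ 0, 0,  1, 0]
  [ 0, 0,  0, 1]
x^4 - 4*x^3 + 6*x^2 - 4*x + 1

Expanding det(x·I − A) (e.g. by cofactor expansion or by noting that A is similar to its Jordan form J, which has the same characteristic polynomial as A) gives
  χ_A(x) = x^4 - 4*x^3 + 6*x^2 - 4*x + 1
which factors as (x - 1)^4. The eigenvalues (with algebraic multiplicities) are λ = 1 with multiplicity 4.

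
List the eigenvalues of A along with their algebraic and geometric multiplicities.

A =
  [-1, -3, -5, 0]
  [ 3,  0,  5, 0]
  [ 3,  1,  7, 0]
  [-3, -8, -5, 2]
λ = 2: alg = 4, geom = 2

Step 1 — factor the characteristic polynomial to read off the algebraic multiplicities:
  χ_A(x) = (x - 2)^4

Step 2 — compute geometric multiplicities via the rank-nullity identity g(λ) = n − rank(A − λI):
  rank(A − (2)·I) = 2, so dim ker(A − (2)·I) = n − 2 = 2

Summary:
  λ = 2: algebraic multiplicity = 4, geometric multiplicity = 2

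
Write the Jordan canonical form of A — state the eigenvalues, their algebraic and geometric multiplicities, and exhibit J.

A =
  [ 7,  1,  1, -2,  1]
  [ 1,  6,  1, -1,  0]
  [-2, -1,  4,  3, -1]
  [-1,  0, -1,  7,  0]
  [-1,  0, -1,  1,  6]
J_3(6) ⊕ J_1(6) ⊕ J_1(6)

The characteristic polynomial is
  det(x·I − A) = x^5 - 30*x^4 + 360*x^3 - 2160*x^2 + 6480*x - 7776 = (x - 6)^5

Eigenvalues and multiplicities (the geometric multiplicity of λ is n − rank(A − λI), which equals the number of Jordan blocks for λ):
  λ = 6: algebraic multiplicity = 5, geometric multiplicity = 3

Determining the block sizes for each eigenvalue:
  λ = 6: with am = 5 and gm = 3, the partition is not yet determined (e.g. several partitions of 5 into 3 parts exist). Let N = A − (6)·I. Computing rank(N^1) = 2, rank(N^2) = 1, rank(N^3) = 0; the number of blocks of size ≥ j is rank(N^{j−1}) − rank(N^j), giving [3, 1, 1]. So we have 1 block(s) of size 3, 2 block(s) of size 1 → block sizes [3, 1, 1]

Assembling the blocks gives a Jordan form
J =
  [6, 1, 0, 0, 0]
  [0, 6, 1, 0, 0]
  [0, 0, 6, 0, 0]
  [0, 0, 0, 6, 0]
  [0, 0, 0, 0, 6]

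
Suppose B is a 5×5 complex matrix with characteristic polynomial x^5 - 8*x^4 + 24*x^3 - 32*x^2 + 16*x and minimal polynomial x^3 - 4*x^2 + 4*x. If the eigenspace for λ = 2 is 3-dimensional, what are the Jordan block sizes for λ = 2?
Block sizes for λ = 2: [2, 1, 1]

Step 1 — from the characteristic polynomial, algebraic multiplicity of λ = 2 is 4. From dim ker(B − (2)·I) = 3, there are exactly 3 Jordan blocks for λ = 2.
Step 2 — from the minimal polynomial, the factor (x − 2)^2 tells us the largest block for λ = 2 has size 2.
Step 3 — with total size 4, 3 blocks, and largest block 2, the block sizes (in nonincreasing order) are [2, 1, 1].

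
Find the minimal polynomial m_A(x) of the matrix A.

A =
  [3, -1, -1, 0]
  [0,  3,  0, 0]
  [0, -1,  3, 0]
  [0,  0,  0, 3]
x^3 - 9*x^2 + 27*x - 27

The characteristic polynomial is χ_A(x) = (x - 3)^4, so the eigenvalues are known. The minimal polynomial is
  m_A(x) = Π_λ (x − λ)^{k_λ}
where k_λ is the size of the *largest* Jordan block for λ (equivalently, the smallest k with (A − λI)^k v = 0 for every generalised eigenvector v of λ).

  λ = 3: largest Jordan block has size 3, contributing (x − 3)^3

So m_A(x) = (x - 3)^3 = x^3 - 9*x^2 + 27*x - 27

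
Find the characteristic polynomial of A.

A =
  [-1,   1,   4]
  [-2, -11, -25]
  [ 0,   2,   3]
x^3 + 9*x^2 + 27*x + 27

Expanding det(x·I − A) (e.g. by cofactor expansion or by noting that A is similar to its Jordan form J, which has the same characteristic polynomial as A) gives
  χ_A(x) = x^3 + 9*x^2 + 27*x + 27
which factors as (x + 3)^3. The eigenvalues (with algebraic multiplicities) are λ = -3 with multiplicity 3.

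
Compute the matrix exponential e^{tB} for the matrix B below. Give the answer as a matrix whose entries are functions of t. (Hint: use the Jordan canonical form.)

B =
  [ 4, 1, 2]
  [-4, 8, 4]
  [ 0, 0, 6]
e^{tB} =
  [-2*t*exp(6*t) + exp(6*t), t*exp(6*t), 2*t*exp(6*t)]
  [-4*t*exp(6*t), 2*t*exp(6*t) + exp(6*t), 4*t*exp(6*t)]
  [0, 0, exp(6*t)]

Strategy: write B = P · J · P⁻¹ where J is a Jordan canonical form, so e^{tB} = P · e^{tJ} · P⁻¹, and e^{tJ} can be computed block-by-block.

B has Jordan form
J =
  [6, 1, 0]
  [0, 6, 0]
  [0, 0, 6]
(up to reordering of blocks).

Per-block formulas:
  For a 2×2 Jordan block J_2(6): exp(t · J_2(6)) = e^(6t)·(I + t·N), where N is the 2×2 nilpotent shift.
  For a 1×1 block at λ = 6: exp(t · [6]) = [e^(6t)].

After assembling e^{tJ} and conjugating by P, we get:

e^{tB} =
  [-2*t*exp(6*t) + exp(6*t), t*exp(6*t), 2*t*exp(6*t)]
  [-4*t*exp(6*t), 2*t*exp(6*t) + exp(6*t), 4*t*exp(6*t)]
  [0, 0, exp(6*t)]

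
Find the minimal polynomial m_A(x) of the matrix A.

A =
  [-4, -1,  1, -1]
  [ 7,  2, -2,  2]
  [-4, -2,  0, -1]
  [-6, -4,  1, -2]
x^3 + 3*x^2 + 3*x + 1

The characteristic polynomial is χ_A(x) = (x + 1)^4, so the eigenvalues are known. The minimal polynomial is
  m_A(x) = Π_λ (x − λ)^{k_λ}
where k_λ is the size of the *largest* Jordan block for λ (equivalently, the smallest k with (A − λI)^k v = 0 for every generalised eigenvector v of λ).

  λ = -1: largest Jordan block has size 3, contributing (x + 1)^3

So m_A(x) = (x + 1)^3 = x^3 + 3*x^2 + 3*x + 1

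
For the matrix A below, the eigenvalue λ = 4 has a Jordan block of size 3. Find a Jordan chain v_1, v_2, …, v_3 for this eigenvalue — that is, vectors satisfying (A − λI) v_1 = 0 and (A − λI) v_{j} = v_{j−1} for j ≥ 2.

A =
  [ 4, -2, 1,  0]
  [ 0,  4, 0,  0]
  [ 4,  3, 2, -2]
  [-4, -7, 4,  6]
A Jordan chain for λ = 4 of length 3:
v_1 = (4, 0, 0, 8)ᵀ
v_2 = (0, 0, 4, -4)ᵀ
v_3 = (1, 0, 0, 0)ᵀ

Let N = A − (4)·I. We want v_3 with N^3 v_3 = 0 but N^2 v_3 ≠ 0; then v_{j-1} := N · v_j for j = 3, …, 2.

Pick v_3 = (1, 0, 0, 0)ᵀ.
Then v_2 = N · v_3 = (0, 0, 4, -4)ᵀ.
Then v_1 = N · v_2 = (4, 0, 0, 8)ᵀ.

Sanity check: (A − (4)·I) v_1 = (0, 0, 0, 0)ᵀ = 0. ✓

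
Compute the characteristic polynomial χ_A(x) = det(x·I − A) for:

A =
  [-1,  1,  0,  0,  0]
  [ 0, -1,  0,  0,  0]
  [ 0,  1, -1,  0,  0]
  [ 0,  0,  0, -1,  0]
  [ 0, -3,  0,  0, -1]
x^5 + 5*x^4 + 10*x^3 + 10*x^2 + 5*x + 1

Expanding det(x·I − A) (e.g. by cofactor expansion or by noting that A is similar to its Jordan form J, which has the same characteristic polynomial as A) gives
  χ_A(x) = x^5 + 5*x^4 + 10*x^3 + 10*x^2 + 5*x + 1
which factors as (x + 1)^5. The eigenvalues (with algebraic multiplicities) are λ = -1 with multiplicity 5.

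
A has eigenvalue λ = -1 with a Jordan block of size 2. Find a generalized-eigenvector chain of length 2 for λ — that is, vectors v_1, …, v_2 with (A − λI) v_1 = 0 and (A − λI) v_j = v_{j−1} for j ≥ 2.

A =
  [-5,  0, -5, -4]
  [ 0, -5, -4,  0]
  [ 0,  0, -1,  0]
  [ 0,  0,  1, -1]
A Jordan chain for λ = -1 of length 2:
v_1 = (1, 0, 0, -1)ᵀ
v_2 = (1, 1, -1, 0)ᵀ

Let N = A − (-1)·I. We want v_2 with N^2 v_2 = 0 but N^1 v_2 ≠ 0; then v_{j-1} := N · v_j for j = 2, …, 2.

Pick v_2 = (1, 1, -1, 0)ᵀ.
Then v_1 = N · v_2 = (1, 0, 0, -1)ᵀ.

Sanity check: (A − (-1)·I) v_1 = (0, 0, 0, 0)ᵀ = 0. ✓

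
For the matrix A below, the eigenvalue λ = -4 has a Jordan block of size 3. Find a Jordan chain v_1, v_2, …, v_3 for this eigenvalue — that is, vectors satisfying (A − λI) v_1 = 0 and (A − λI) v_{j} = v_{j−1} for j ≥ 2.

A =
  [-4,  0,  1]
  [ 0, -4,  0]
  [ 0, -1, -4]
A Jordan chain for λ = -4 of length 3:
v_1 = (-1, 0, 0)ᵀ
v_2 = (0, 0, -1)ᵀ
v_3 = (0, 1, 0)ᵀ

Let N = A − (-4)·I. We want v_3 with N^3 v_3 = 0 but N^2 v_3 ≠ 0; then v_{j-1} := N · v_j for j = 3, …, 2.

Pick v_3 = (0, 1, 0)ᵀ.
Then v_2 = N · v_3 = (0, 0, -1)ᵀ.
Then v_1 = N · v_2 = (-1, 0, 0)ᵀ.

Sanity check: (A − (-4)·I) v_1 = (0, 0, 0)ᵀ = 0. ✓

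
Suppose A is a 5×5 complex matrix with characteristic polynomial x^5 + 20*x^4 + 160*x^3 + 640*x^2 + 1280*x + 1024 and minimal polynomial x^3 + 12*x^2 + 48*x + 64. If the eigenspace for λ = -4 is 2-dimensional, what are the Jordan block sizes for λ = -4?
Block sizes for λ = -4: [3, 2]

Step 1 — from the characteristic polynomial, algebraic multiplicity of λ = -4 is 5. From dim ker(A − (-4)·I) = 2, there are exactly 2 Jordan blocks for λ = -4.
Step 2 — from the minimal polynomial, the factor (x + 4)^3 tells us the largest block for λ = -4 has size 3.
Step 3 — with total size 5, 2 blocks, and largest block 3, the block sizes (in nonincreasing order) are [3, 2].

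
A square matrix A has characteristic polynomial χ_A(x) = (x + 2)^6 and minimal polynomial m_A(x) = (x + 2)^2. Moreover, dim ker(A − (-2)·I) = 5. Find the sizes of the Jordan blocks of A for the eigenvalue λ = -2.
Block sizes for λ = -2: [2, 1, 1, 1, 1]

Step 1 — from the characteristic polynomial, algebraic multiplicity of λ = -2 is 6. From dim ker(A − (-2)·I) = 5, there are exactly 5 Jordan blocks for λ = -2.
Step 2 — from the minimal polynomial, the factor (x + 2)^2 tells us the largest block for λ = -2 has size 2.
Step 3 — with total size 6, 5 blocks, and largest block 2, the block sizes (in nonincreasing order) are [2, 1, 1, 1, 1].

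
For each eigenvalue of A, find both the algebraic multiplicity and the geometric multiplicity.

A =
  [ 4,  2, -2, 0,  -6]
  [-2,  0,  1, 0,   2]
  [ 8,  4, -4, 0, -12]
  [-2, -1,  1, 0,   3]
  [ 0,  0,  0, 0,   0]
λ = 0: alg = 5, geom = 3

Step 1 — factor the characteristic polynomial to read off the algebraic multiplicities:
  χ_A(x) = x^5

Step 2 — compute geometric multiplicities via the rank-nullity identity g(λ) = n − rank(A − λI):
  rank(A − (0)·I) = 2, so dim ker(A − (0)·I) = n − 2 = 3

Summary:
  λ = 0: algebraic multiplicity = 5, geometric multiplicity = 3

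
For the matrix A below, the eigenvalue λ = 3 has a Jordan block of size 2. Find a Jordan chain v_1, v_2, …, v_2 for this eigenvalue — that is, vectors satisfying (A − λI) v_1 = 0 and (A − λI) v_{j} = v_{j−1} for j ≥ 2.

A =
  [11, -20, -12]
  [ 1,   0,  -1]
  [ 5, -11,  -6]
A Jordan chain for λ = 3 of length 2:
v_1 = (-4, -1, -1)ᵀ
v_2 = (2, 1, 0)ᵀ

Let N = A − (3)·I. We want v_2 with N^2 v_2 = 0 but N^1 v_2 ≠ 0; then v_{j-1} := N · v_j for j = 2, …, 2.

Pick v_2 = (2, 1, 0)ᵀ.
Then v_1 = N · v_2 = (-4, -1, -1)ᵀ.

Sanity check: (A − (3)·I) v_1 = (0, 0, 0)ᵀ = 0. ✓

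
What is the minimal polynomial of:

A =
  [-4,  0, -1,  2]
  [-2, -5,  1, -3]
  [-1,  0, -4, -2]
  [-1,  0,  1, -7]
x^2 + 10*x + 25

The characteristic polynomial is χ_A(x) = (x + 5)^4, so the eigenvalues are known. The minimal polynomial is
  m_A(x) = Π_λ (x − λ)^{k_λ}
where k_λ is the size of the *largest* Jordan block for λ (equivalently, the smallest k with (A − λI)^k v = 0 for every generalised eigenvector v of λ).

  λ = -5: largest Jordan block has size 2, contributing (x + 5)^2

So m_A(x) = (x + 5)^2 = x^2 + 10*x + 25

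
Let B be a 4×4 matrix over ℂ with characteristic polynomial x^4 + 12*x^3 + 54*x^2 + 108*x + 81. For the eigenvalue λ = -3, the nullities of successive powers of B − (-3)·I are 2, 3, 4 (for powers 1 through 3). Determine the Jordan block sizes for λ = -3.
Block sizes for λ = -3: [3, 1]

From the dimensions of kernels of powers, the number of Jordan blocks of size at least j is d_j − d_{j−1} where d_j = dim ker(N^j) (with d_0 = 0). Computing the differences gives [2, 1, 1].
The number of blocks of size exactly k is (#blocks of size ≥ k) − (#blocks of size ≥ k + 1), so the partition is: 1 block(s) of size 1, 1 block(s) of size 3.
In nonincreasing order the block sizes are [3, 1].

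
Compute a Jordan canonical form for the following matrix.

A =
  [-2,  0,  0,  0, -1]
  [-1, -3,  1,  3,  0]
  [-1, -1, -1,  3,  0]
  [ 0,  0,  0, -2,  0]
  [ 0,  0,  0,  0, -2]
J_3(-2) ⊕ J_1(-2) ⊕ J_1(-2)

The characteristic polynomial is
  det(x·I − A) = x^5 + 10*x^4 + 40*x^3 + 80*x^2 + 80*x + 32 = (x + 2)^5

Eigenvalues and multiplicities (the geometric multiplicity of λ is n − rank(A − λI), which equals the number of Jordan blocks for λ):
  λ = -2: algebraic multiplicity = 5, geometric multiplicity = 3

Determining the block sizes for each eigenvalue:
  λ = -2: with am = 5 and gm = 3, the partition is not yet determined (e.g. several partitions of 5 into 3 parts exist). Let N = A − (-2)·I. Computing rank(N^1) = 2, rank(N^2) = 1, rank(N^3) = 0; the number of blocks of size ≥ j is rank(N^{j−1}) − rank(N^j), giving [3, 1, 1]. So we have 1 block(s) of size 3, 2 block(s) of size 1 → block sizes [3, 1, 1]

Assembling the blocks gives a Jordan form
J =
  [-2,  1,  0,  0,  0]
  [ 0, -2,  1,  0,  0]
  [ 0,  0, -2,  0,  0]
  [ 0,  0,  0, -2,  0]
  [ 0,  0,  0,  0, -2]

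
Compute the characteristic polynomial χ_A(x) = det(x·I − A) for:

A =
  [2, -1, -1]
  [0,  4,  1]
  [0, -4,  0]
x^3 - 6*x^2 + 12*x - 8

Expanding det(x·I − A) (e.g. by cofactor expansion or by noting that A is similar to its Jordan form J, which has the same characteristic polynomial as A) gives
  χ_A(x) = x^3 - 6*x^2 + 12*x - 8
which factors as (x - 2)^3. The eigenvalues (with algebraic multiplicities) are λ = 2 with multiplicity 3.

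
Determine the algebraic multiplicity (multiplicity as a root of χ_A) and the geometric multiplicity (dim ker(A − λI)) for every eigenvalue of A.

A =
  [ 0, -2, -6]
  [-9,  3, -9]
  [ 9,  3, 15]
λ = 6: alg = 3, geom = 2

Step 1 — factor the characteristic polynomial to read off the algebraic multiplicities:
  χ_A(x) = (x - 6)^3

Step 2 — compute geometric multiplicities via the rank-nullity identity g(λ) = n − rank(A − λI):
  rank(A − (6)·I) = 1, so dim ker(A − (6)·I) = n − 1 = 2

Summary:
  λ = 6: algebraic multiplicity = 3, geometric multiplicity = 2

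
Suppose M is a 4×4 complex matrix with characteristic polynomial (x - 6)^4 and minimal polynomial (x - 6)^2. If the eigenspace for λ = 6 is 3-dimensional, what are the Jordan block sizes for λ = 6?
Block sizes for λ = 6: [2, 1, 1]

Step 1 — from the characteristic polynomial, algebraic multiplicity of λ = 6 is 4. From dim ker(M − (6)·I) = 3, there are exactly 3 Jordan blocks for λ = 6.
Step 2 — from the minimal polynomial, the factor (x − 6)^2 tells us the largest block for λ = 6 has size 2.
Step 3 — with total size 4, 3 blocks, and largest block 2, the block sizes (in nonincreasing order) are [2, 1, 1].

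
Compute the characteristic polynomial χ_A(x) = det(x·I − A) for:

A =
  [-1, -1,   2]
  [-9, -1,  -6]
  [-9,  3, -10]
x^3 + 12*x^2 + 48*x + 64

Expanding det(x·I − A) (e.g. by cofactor expansion or by noting that A is similar to its Jordan form J, which has the same characteristic polynomial as A) gives
  χ_A(x) = x^3 + 12*x^2 + 48*x + 64
which factors as (x + 4)^3. The eigenvalues (with algebraic multiplicities) are λ = -4 with multiplicity 3.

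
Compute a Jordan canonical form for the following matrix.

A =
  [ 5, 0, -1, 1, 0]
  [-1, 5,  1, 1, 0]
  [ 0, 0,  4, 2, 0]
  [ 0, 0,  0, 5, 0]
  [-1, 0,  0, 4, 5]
J_1(4) ⊕ J_3(5) ⊕ J_1(5)

The characteristic polynomial is
  det(x·I − A) = x^5 - 24*x^4 + 230*x^3 - 1100*x^2 + 2625*x - 2500 = (x - 5)^4*(x - 4)

Eigenvalues and multiplicities (the geometric multiplicity of λ is n − rank(A − λI), which equals the number of Jordan blocks for λ):
  λ = 4: algebraic multiplicity = 1, geometric multiplicity = 1
  λ = 5: algebraic multiplicity = 4, geometric multiplicity = 2

Determining the block sizes for each eigenvalue:
  λ = 4: one block (gm = 1), so the single block has size am = 1 → block sizes [1]
  λ = 5: with am = 4 and gm = 2, the partition is not yet determined (e.g. several partitions of 4 into 2 parts exist). Let N = A − (5)·I. Computing rank(N^1) = 3, rank(N^2) = 2, rank(N^3) = 1; the number of blocks of size ≥ j is rank(N^{j−1}) − rank(N^j), giving [2, 1, 1]. So we have 1 block(s) of size 3, 1 block(s) of size 1 → block sizes [3, 1]

Assembling the blocks gives a Jordan form
J =
  [4, 0, 0, 0, 0]
  [0, 5, 1, 0, 0]
  [0, 0, 5, 1, 0]
  [0, 0, 0, 5, 0]
  [0, 0, 0, 0, 5]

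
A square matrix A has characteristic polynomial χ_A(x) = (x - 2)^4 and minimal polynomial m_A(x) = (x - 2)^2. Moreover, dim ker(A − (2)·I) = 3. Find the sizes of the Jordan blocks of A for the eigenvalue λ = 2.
Block sizes for λ = 2: [2, 1, 1]

Step 1 — from the characteristic polynomial, algebraic multiplicity of λ = 2 is 4. From dim ker(A − (2)·I) = 3, there are exactly 3 Jordan blocks for λ = 2.
Step 2 — from the minimal polynomial, the factor (x − 2)^2 tells us the largest block for λ = 2 has size 2.
Step 3 — with total size 4, 3 blocks, and largest block 2, the block sizes (in nonincreasing order) are [2, 1, 1].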